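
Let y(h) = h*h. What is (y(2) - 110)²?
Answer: 11236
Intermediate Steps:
y(h) = h²
(y(2) - 110)² = (2² - 110)² = (4 - 110)² = (-106)² = 11236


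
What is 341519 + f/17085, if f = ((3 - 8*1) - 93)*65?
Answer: 1166969149/3417 ≈ 3.4152e+5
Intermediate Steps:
f = -6370 (f = ((3 - 8) - 93)*65 = (-5 - 93)*65 = -98*65 = -6370)
341519 + f/17085 = 341519 - 6370/17085 = 341519 - 6370*1/17085 = 341519 - 1274/3417 = 1166969149/3417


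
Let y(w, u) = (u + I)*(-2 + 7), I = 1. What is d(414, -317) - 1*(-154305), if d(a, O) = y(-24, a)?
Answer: 156380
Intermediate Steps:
y(w, u) = 5 + 5*u (y(w, u) = (u + 1)*(-2 + 7) = (1 + u)*5 = 5 + 5*u)
d(a, O) = 5 + 5*a
d(414, -317) - 1*(-154305) = (5 + 5*414) - 1*(-154305) = (5 + 2070) + 154305 = 2075 + 154305 = 156380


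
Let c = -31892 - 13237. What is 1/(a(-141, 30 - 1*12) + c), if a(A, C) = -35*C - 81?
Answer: -1/45840 ≈ -2.1815e-5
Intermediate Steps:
a(A, C) = -81 - 35*C
c = -45129
1/(a(-141, 30 - 1*12) + c) = 1/((-81 - 35*(30 - 1*12)) - 45129) = 1/((-81 - 35*(30 - 12)) - 45129) = 1/((-81 - 35*18) - 45129) = 1/((-81 - 630) - 45129) = 1/(-711 - 45129) = 1/(-45840) = -1/45840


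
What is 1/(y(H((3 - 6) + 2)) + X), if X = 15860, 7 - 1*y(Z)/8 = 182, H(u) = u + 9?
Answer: 1/14460 ≈ 6.9156e-5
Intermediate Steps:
H(u) = 9 + u
y(Z) = -1400 (y(Z) = 56 - 8*182 = 56 - 1456 = -1400)
1/(y(H((3 - 6) + 2)) + X) = 1/(-1400 + 15860) = 1/14460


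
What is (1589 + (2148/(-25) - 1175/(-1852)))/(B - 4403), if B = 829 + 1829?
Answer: -69621979/80793500 ≈ -0.86173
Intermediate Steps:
B = 2658
(1589 + (2148/(-25) - 1175/(-1852)))/(B - 4403) = (1589 + (2148/(-25) - 1175/(-1852)))/(2658 - 4403) = (1589 + (2148*(-1/25) - 1175*(-1/1852)))/(-1745) = (1589 + (-2148/25 + 1175/1852))*(-1/1745) = (1589 - 3948721/46300)*(-1/1745) = (69621979/46300)*(-1/1745) = -69621979/80793500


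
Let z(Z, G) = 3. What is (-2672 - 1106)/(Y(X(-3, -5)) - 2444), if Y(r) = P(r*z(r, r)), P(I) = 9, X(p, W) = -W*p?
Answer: 3778/2435 ≈ 1.5515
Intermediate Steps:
X(p, W) = -W*p
Y(r) = 9
(-2672 - 1106)/(Y(X(-3, -5)) - 2444) = (-2672 - 1106)/(9 - 2444) = -3778/(-2435) = -3778*(-1/2435) = 3778/2435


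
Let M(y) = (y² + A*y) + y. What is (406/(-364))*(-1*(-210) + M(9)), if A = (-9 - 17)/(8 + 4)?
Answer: -16269/52 ≈ -312.87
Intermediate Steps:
A = -13/6 (A = -26/12 = -26*1/12 = -13/6 ≈ -2.1667)
M(y) = y² - 7*y/6 (M(y) = (y² - 13*y/6) + y = y² - 7*y/6)
(406/(-364))*(-1*(-210) + M(9)) = (406/(-364))*(-1*(-210) + (⅙)*9*(-7 + 6*9)) = (406*(-1/364))*(210 + (⅙)*9*(-7 + 54)) = -29*(210 + (⅙)*9*47)/26 = -29*(210 + 141/2)/26 = -29/26*561/2 = -16269/52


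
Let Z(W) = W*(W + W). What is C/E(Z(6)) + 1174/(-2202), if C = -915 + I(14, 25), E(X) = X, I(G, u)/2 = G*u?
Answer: -92993/26424 ≈ -3.5193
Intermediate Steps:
I(G, u) = 2*G*u (I(G, u) = 2*(G*u) = 2*G*u)
Z(W) = 2*W² (Z(W) = W*(2*W) = 2*W²)
C = -215 (C = -915 + 2*14*25 = -915 + 700 = -215)
C/E(Z(6)) + 1174/(-2202) = -215/(2*6²) + 1174/(-2202) = -215/(2*36) + 1174*(-1/2202) = -215/72 - 587/1101 = -92993/26424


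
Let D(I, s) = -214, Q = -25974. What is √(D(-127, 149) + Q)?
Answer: 2*I*√6547 ≈ 161.83*I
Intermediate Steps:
√(D(-127, 149) + Q) = √(-214 - 25974) = √(-26188) = 2*I*√6547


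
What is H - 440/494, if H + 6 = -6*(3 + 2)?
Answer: -9112/247 ≈ -36.891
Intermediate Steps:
H = -36 (H = -6 - 6*(3 + 2) = -6 - 6*5 = -6 - 30 = -36)
H - 440/494 = -36 - 440/494 = -36 - 440*1/494 = -36 - 220/247 = -9112/247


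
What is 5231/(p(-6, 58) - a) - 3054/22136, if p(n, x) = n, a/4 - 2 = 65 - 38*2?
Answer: 28925449/166020 ≈ 174.23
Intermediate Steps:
a = -36 (a = 8 + 4*(65 - 38*2) = 8 + 4*(65 - 76) = 8 + 4*(-11) = 8 - 44 = -36)
5231/(p(-6, 58) - a) - 3054/22136 = 5231/(-6 - 1*(-36)) - 3054/22136 = 5231/(-6 + 36) - 3054*1/22136 = 5231/30 - 1527/11068 = 28925449/166020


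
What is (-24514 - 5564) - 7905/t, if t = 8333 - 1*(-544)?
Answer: -89003437/2959 ≈ -30079.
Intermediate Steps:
t = 8877 (t = 8333 + 544 = 8877)
(-24514 - 5564) - 7905/t = (-24514 - 5564) - 7905/8877 = -30078 - 7905*1/8877 = -30078 - 2635/2959 = -89003437/2959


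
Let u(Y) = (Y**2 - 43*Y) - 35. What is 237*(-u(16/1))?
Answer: 110679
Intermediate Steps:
u(Y) = -35 + Y**2 - 43*Y
237*(-u(16/1)) = 237*(-(-35 + (16/1)**2 - 688/1)) = 237*(-(-35 + (16*1)**2 - 688)) = 237*(-(-35 + 16**2 - 43*16)) = 237*(-(-35 + 256 - 688)) = 237*(-1*(-467)) = 237*467 = 110679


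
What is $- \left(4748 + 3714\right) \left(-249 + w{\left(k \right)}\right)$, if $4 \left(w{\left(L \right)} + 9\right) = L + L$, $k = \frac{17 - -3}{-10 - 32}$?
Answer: $\frac{45889426}{21} \approx 2.1852 \cdot 10^{6}$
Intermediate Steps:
$k = - \frac{10}{21}$ ($k = \frac{17 + \left(-13 + 16\right)}{-42} = \left(17 + 3\right) \left(- \frac{1}{42}\right) = 20 \left(- \frac{1}{42}\right) = - \frac{10}{21} \approx -0.47619$)
$w{\left(L \right)} = -9 + \frac{L}{2}$ ($w{\left(L \right)} = -9 + \frac{L + L}{4} = -9 + \frac{2 L}{4} = -9 + \frac{L}{2}$)
$- \left(4748 + 3714\right) \left(-249 + w{\left(k \right)}\right) = - \left(4748 + 3714\right) \left(-249 + \left(-9 + \frac{1}{2} \left(- \frac{10}{21}\right)\right)\right) = - 8462 \left(-249 - \frac{194}{21}\right) = - \frac{8462 \left(-5423\right)}{21} = \left(-1\right) \left(- \frac{45889426}{21}\right) = \frac{45889426}{21}$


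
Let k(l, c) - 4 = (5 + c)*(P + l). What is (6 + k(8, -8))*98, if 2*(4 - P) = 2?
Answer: -2254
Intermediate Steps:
P = 3 (P = 4 - 1/2*2 = 4 - 1 = 3)
k(l, c) = 4 + (3 + l)*(5 + c) (k(l, c) = 4 + (5 + c)*(3 + l) = 4 + (3 + l)*(5 + c))
(6 + k(8, -8))*98 = (6 + (19 + 3*(-8) + 5*8 - 8*8))*98 = (6 + (19 - 24 + 40 - 64))*98 = (6 - 29)*98 = -23*98 = -2254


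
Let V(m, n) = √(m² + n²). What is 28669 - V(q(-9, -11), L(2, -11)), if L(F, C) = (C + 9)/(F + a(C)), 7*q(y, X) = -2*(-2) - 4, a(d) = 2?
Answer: 57337/2 ≈ 28669.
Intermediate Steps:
q(y, X) = 0 (q(y, X) = (-2*(-2) - 4)/7 = (4 - 4)/7 = (⅐)*0 = 0)
L(F, C) = (9 + C)/(2 + F) (L(F, C) = (C + 9)/(F + 2) = (9 + C)/(2 + F))
28669 - V(q(-9, -11), L(2, -11)) = 28669 - √(0² + ((9 - 11)/(2 + 2))²) = 28669 - √(0 + (-2/4)²) = 28669 - √(0 + ((¼)*(-2))²) = 28669 - √(0 + (-½)²) = 28669 - √(0 + ¼) = 28669 - √(¼) = 28669 - 1*½ = 28669 - ½ = 57337/2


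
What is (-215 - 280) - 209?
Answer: -704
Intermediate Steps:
(-215 - 280) - 209 = -495 - 209 = -704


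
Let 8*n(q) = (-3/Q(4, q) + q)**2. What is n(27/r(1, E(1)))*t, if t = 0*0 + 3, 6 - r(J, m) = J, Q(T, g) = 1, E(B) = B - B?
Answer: 54/25 ≈ 2.1600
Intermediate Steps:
E(B) = 0
r(J, m) = 6 - J
t = 3 (t = 0 + 3 = 3)
n(q) = (-3 + q)**2/8 (n(q) = (-3/1 + q)**2/8 = (-3*1 + q)**2/8 = (-3 + q)**2/8)
n(27/r(1, E(1)))*t = ((-3 + 27/(6 - 1*1))**2/8)*3 = ((-3 + 27/(6 - 1))**2/8)*3 = ((-3 + 27/5)**2/8)*3 = ((12/5)**2/8)*3 = ((1/8)*(144/25))*3 = (18/25)*3 = 54/25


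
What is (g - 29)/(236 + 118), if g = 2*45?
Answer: 61/354 ≈ 0.17232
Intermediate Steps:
g = 90
(g - 29)/(236 + 118) = (90 - 29)/(236 + 118) = 61/354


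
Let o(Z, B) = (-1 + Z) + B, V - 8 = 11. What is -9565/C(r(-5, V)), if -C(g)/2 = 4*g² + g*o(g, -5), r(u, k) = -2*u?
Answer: 1913/176 ≈ 10.869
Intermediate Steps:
V = 19 (V = 8 + 11 = 19)
o(Z, B) = -1 + B + Z
C(g) = -8*g² - 2*g*(-6 + g) (C(g) = -2*(4*g² + g*(-1 - 5 + g)) = -2*(4*g² + g*(-6 + g)) = -8*g² - 2*g*(-6 + g))
-9565/C(r(-5, V)) = -9565*1/(20*(6 - (-10)*(-5))) = -9565*1/(20*(6 - 5*10)) = -9565*1/(20*(6 - 50)) = -9565/(2*10*(-44)) = -9565/(-880) = -9565*(-1/880) = 1913/176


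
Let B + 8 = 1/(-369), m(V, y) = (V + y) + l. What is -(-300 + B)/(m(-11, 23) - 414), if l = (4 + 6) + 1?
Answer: -113653/144279 ≈ -0.78773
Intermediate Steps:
l = 11 (l = 10 + 1 = 11)
m(V, y) = 11 + V + y (m(V, y) = (V + y) + 11 = 11 + V + y)
B = -2953/369 (B = -8 + 1/(-369) = -8 - 1/369 = -2953/369 ≈ -8.0027)
-(-300 + B)/(m(-11, 23) - 414) = -(-300 - 2953/369)/((11 - 11 + 23) - 414) = -(-113653)/(369*(23 - 414)) = -(-113653)/(369*(-391)) = -(-113653)*(-1)/(369*391) = -1*113653/144279 = -113653/144279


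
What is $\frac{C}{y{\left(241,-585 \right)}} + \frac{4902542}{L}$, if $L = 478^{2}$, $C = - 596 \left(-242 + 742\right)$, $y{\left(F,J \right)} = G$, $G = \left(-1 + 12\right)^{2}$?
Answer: $- \frac{33747512209}{13823282} \approx -2441.4$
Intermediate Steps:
$G = 121$ ($G = 11^{2} = 121$)
$y{\left(F,J \right)} = 121$
$C = -298000$ ($C = \left(-596\right) 500 = -298000$)
$L = 228484$
$\frac{C}{y{\left(241,-585 \right)}} + \frac{4902542}{L} = - \frac{298000}{121} + \frac{4902542}{228484} = \left(-298000\right) \frac{1}{121} + 4902542 \cdot \frac{1}{228484} = - \frac{298000}{121} + \frac{2451271}{114242} = - \frac{33747512209}{13823282}$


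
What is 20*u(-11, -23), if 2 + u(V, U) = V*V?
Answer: 2380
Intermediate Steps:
u(V, U) = -2 + V² (u(V, U) = -2 + V*V = -2 + V²)
20*u(-11, -23) = 20*(-2 + (-11)²) = 20*(-2 + 121) = 20*119 = 2380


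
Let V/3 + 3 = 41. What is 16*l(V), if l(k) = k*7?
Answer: 12768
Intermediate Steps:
V = 114 (V = -9 + 3*41 = -9 + 123 = 114)
l(k) = 7*k
16*l(V) = 16*(7*114) = 16*798 = 12768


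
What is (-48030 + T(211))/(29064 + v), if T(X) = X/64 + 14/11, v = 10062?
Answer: -33809903/27544704 ≈ -1.2275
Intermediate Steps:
T(X) = 14/11 + X/64 (T(X) = X*(1/64) + 14*(1/11) = X/64 + 14/11 = 14/11 + X/64)
(-48030 + T(211))/(29064 + v) = (-48030 + (14/11 + (1/64)*211))/(29064 + 10062) = (-48030 + (14/11 + 211/64))/39126 = (-48030 + 3217/704)*(1/39126) = -33809903/704*1/39126 = -33809903/27544704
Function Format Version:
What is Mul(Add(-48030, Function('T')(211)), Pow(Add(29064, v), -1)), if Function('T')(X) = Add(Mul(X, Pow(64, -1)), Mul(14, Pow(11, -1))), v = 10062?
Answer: Rational(-33809903, 27544704) ≈ -1.2275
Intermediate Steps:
Function('T')(X) = Add(Rational(14, 11), Mul(Rational(1, 64), X)) (Function('T')(X) = Add(Mul(X, Rational(1, 64)), Mul(14, Rational(1, 11))) = Add(Mul(Rational(1, 64), X), Rational(14, 11)) = Add(Rational(14, 11), Mul(Rational(1, 64), X)))
Mul(Add(-48030, Function('T')(211)), Pow(Add(29064, v), -1)) = Mul(Add(-48030, Add(Rational(14, 11), Mul(Rational(1, 64), 211))), Pow(Add(29064, 10062), -1)) = Mul(Add(-48030, Add(Rational(14, 11), Rational(211, 64))), Pow(39126, -1)) = Mul(Add(-48030, Rational(3217, 704)), Rational(1, 39126)) = Mul(Rational(-33809903, 704), Rational(1, 39126)) = Rational(-33809903, 27544704)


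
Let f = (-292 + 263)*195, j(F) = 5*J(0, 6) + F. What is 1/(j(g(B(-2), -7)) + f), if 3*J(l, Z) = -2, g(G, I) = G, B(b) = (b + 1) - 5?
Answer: -3/16993 ≈ -0.00017654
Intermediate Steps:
B(b) = -4 + b (B(b) = (1 + b) - 5 = -4 + b)
J(l, Z) = -⅔ (J(l, Z) = (⅓)*(-2) = -⅔)
j(F) = -10/3 + F (j(F) = 5*(-⅔) + F = -10/3 + F)
f = -5655 (f = -29*195 = -5655)
1/(j(g(B(-2), -7)) + f) = 1/((-10/3 + (-4 - 2)) - 5655) = 1/((-10/3 - 6) - 5655) = 1/(-28/3 - 5655) = 1/(-16993/3) = -3/16993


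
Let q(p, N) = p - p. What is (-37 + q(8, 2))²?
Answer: 1369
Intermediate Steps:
q(p, N) = 0
(-37 + q(8, 2))² = (-37 + 0)² = (-37)² = 1369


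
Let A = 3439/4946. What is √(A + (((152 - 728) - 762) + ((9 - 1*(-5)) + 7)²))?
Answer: I*√21926226358/4946 ≈ 29.938*I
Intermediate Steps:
A = 3439/4946 (A = 3439*(1/4946) = 3439/4946 ≈ 0.69531)
√(A + (((152 - 728) - 762) + ((9 - 1*(-5)) + 7)²)) = √(3439/4946 + (((152 - 728) - 762) + ((9 - 1*(-5)) + 7)²)) = √(3439/4946 + ((-576 - 762) + ((9 + 5) + 7)²)) = √(3439/4946 + (-1338 + (14 + 7)²)) = √(3439/4946 + (-1338 + 21²)) = √(3439/4946 + (-1338 + 441)) = √(3439/4946 - 897) = √(-4433123/4946) = I*√21926226358/4946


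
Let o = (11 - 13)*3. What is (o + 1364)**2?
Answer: 1844164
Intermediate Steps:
o = -6 (o = -2*3 = -6)
(o + 1364)**2 = (-6 + 1364)**2 = 1358**2 = 1844164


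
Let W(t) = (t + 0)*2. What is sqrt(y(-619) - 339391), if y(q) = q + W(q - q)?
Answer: 11*I*sqrt(2810) ≈ 583.1*I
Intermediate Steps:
W(t) = 2*t (W(t) = t*2 = 2*t)
y(q) = q (y(q) = q + 2*(q - q) = q + 2*0 = q + 0 = q)
sqrt(y(-619) - 339391) = sqrt(-619 - 339391) = sqrt(-340010) = 11*I*sqrt(2810)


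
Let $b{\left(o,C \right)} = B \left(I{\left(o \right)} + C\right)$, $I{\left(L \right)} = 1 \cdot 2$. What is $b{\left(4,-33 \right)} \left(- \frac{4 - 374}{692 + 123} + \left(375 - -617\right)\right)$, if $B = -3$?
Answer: $\frac{15044610}{163} \approx 92298.0$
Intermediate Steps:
$I{\left(L \right)} = 2$
$b{\left(o,C \right)} = -6 - 3 C$ ($b{\left(o,C \right)} = - 3 \left(2 + C\right) = -6 - 3 C$)
$b{\left(4,-33 \right)} \left(- \frac{4 - 374}{692 + 123} + \left(375 - -617\right)\right) = \left(-6 - -99\right) \left(- \frac{4 - 374}{692 + 123} + \left(375 - -617\right)\right) = \left(-6 + 99\right) \left(- \frac{-370}{815} + \left(375 + 617\right)\right) = 93 \left(- \frac{-370}{815} + 992\right) = 93 \left(\left(-1\right) \left(- \frac{74}{163}\right) + 992\right) = 93 \left(\frac{74}{163} + 992\right) = 93 \cdot \frac{161770}{163} = \frac{15044610}{163}$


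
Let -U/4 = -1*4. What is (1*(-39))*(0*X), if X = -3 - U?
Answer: 0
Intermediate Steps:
U = 16 (U = -(-4)*4 = -4*(-4) = 16)
X = -19 (X = -3 - 1*16 = -3 - 16 = -19)
(1*(-39))*(0*X) = (1*(-39))*(0*(-19)) = -39*0 = 0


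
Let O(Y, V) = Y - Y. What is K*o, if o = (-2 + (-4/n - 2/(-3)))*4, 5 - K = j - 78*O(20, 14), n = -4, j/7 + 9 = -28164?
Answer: -788864/3 ≈ -2.6295e+5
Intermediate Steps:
j = -197211 (j = -63 + 7*(-28164) = -63 - 197148 = -197211)
O(Y, V) = 0
K = 197216 (K = 5 - (-197211 - 78*0) = 5 - (-197211 + 0) = 5 - 1*(-197211) = 5 + 197211 = 197216)
o = -4/3 (o = (-2 + (-4/(-4) - 2/(-3)))*4 = (-2 + (-4*(-1/4) - 2*(-1/3)))*4 = (-2 + (1 + 2/3))*4 = (-2 + 5/3)*4 = -1/3*4 = -4/3 ≈ -1.3333)
K*o = 197216*(-4/3) = -788864/3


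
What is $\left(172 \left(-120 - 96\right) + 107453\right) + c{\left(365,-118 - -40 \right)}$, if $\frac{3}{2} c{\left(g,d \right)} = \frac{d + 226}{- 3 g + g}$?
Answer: $\frac{76979447}{1095} \approx 70301.0$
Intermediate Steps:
$c{\left(g,d \right)} = - \frac{226 + d}{3 g}$ ($c{\left(g,d \right)} = \frac{2 \frac{d + 226}{- 3 g + g}}{3} = \frac{2 \frac{226 + d}{\left(-2\right) g}}{3} = \frac{2 \left(226 + d\right) \left(- \frac{1}{2 g}\right)}{3} = \frac{2 \left(- \frac{226 + d}{2 g}\right)}{3} = - \frac{226 + d}{3 g}$)
$\left(172 \left(-120 - 96\right) + 107453\right) + c{\left(365,-118 - -40 \right)} = \left(172 \left(-120 - 96\right) + 107453\right) + \frac{-226 - \left(-118 - -40\right)}{3 \cdot 365} = \left(172 \left(-216\right) + 107453\right) + \frac{1}{3} \cdot \frac{1}{365} \left(-226 - \left(-118 + 40\right)\right) = \left(-37152 + 107453\right) + \frac{1}{3} \cdot \frac{1}{365} \left(-226 - -78\right) = 70301 + \frac{1}{3} \cdot \frac{1}{365} \left(-226 + 78\right) = 70301 + \frac{1}{3} \cdot \frac{1}{365} \left(-148\right) = 70301 - \frac{148}{1095} = \frac{76979447}{1095}$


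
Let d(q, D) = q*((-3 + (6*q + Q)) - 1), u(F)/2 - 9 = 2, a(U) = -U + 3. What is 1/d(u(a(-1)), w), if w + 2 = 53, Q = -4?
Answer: 1/2728 ≈ 0.00036657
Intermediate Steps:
a(U) = 3 - U
w = 51 (w = -2 + 53 = 51)
u(F) = 22 (u(F) = 18 + 2*2 = 18 + 4 = 22)
d(q, D) = q*(-8 + 6*q) (d(q, D) = q*((-3 + (6*q - 4)) - 1) = q*((-3 + (-4 + 6*q)) - 1) = q*((-7 + 6*q) - 1) = q*(-8 + 6*q))
1/d(u(a(-1)), w) = 1/(2*22*(-4 + 3*22)) = 1/(2*22*(-4 + 66)) = 1/(2*22*62) = 1/2728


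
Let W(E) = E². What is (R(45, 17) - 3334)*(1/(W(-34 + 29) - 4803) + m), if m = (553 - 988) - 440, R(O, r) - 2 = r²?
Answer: 12722025293/4778 ≈ 2.6626e+6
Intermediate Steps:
R(O, r) = 2 + r²
m = -875 (m = -435 - 440 = -875)
(R(45, 17) - 3334)*(1/(W(-34 + 29) - 4803) + m) = ((2 + 17²) - 3334)*(1/((-34 + 29)² - 4803) - 875) = ((2 + 289) - 3334)*(1/((-5)² - 4803) - 875) = (291 - 3334)*(1/(25 - 4803) - 875) = -3043*(1/(-4778) - 875) = -3043*(-1/4778 - 875) = -3043*(-4180751/4778) = 12722025293/4778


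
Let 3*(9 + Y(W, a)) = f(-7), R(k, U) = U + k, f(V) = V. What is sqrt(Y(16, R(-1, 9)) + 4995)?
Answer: sqrt(44853)/3 ≈ 70.595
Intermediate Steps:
Y(W, a) = -34/3 (Y(W, a) = -9 + (1/3)*(-7) = -9 - 7/3 = -34/3)
sqrt(Y(16, R(-1, 9)) + 4995) = sqrt(-34/3 + 4995) = sqrt(14951/3) = sqrt(44853)/3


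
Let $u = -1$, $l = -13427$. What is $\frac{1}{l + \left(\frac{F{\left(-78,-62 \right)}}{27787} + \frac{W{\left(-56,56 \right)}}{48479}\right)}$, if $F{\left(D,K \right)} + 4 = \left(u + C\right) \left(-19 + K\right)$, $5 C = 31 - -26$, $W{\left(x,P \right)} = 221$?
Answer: $- \frac{6735429865}{90436791255848} \approx -7.4477 \cdot 10^{-5}$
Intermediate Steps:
$C = \frac{57}{5}$ ($C = \frac{31 - -26}{5} = \frac{31 + 26}{5} = \frac{1}{5} \cdot 57 = \frac{57}{5} \approx 11.4$)
$F{\left(D,K \right)} = - \frac{1008}{5} + \frac{52 K}{5}$ ($F{\left(D,K \right)} = -4 + \left(-1 + \frac{57}{5}\right) \left(-19 + K\right) = -4 + \frac{52 \left(-19 + K\right)}{5} = -4 + \left(- \frac{988}{5} + \frac{52 K}{5}\right) = - \frac{1008}{5} + \frac{52 K}{5}$)
$\frac{1}{l + \left(\frac{F{\left(-78,-62 \right)}}{27787} + \frac{W{\left(-56,56 \right)}}{48479}\right)} = \frac{1}{-13427 + \left(\frac{- \frac{1008}{5} + \frac{52}{5} \left(-62\right)}{27787} + \frac{221}{48479}\right)} = \frac{1}{-13427 + \left(\left(- \frac{1008}{5} - \frac{3224}{5}\right) \frac{1}{27787} + 221 \cdot \frac{1}{48479}\right)} = \frac{1}{-13427 + \left(\left(- \frac{4232}{5}\right) \frac{1}{27787} + \frac{221}{48479}\right)} = \frac{1}{-13427 + \left(- \frac{4232}{138935} + \frac{221}{48479}\right)} = \frac{1}{-13427 - \frac{174458493}{6735429865}} = \frac{1}{- \frac{90436791255848}{6735429865}} = - \frac{6735429865}{90436791255848}$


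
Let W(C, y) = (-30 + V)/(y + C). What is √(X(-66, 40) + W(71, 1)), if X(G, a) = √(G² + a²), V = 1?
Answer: √(-58 + 288*√1489)/12 ≈ 8.7620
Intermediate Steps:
W(C, y) = -29/(C + y) (W(C, y) = (-30 + 1)/(y + C) = -29/(C + y))
√(X(-66, 40) + W(71, 1)) = √(√((-66)² + 40²) - 29/(71 + 1)) = √(√(4356 + 1600) - 29/72) = √(√5956 - 29*1/72) = √(2*√1489 - 29/72) = √(-29/72 + 2*√1489)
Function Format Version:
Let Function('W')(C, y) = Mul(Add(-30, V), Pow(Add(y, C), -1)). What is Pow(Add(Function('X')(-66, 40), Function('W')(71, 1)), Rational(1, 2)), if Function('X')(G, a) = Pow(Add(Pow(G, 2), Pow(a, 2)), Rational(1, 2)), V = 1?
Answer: Mul(Rational(1, 12), Pow(Add(-58, Mul(288, Pow(1489, Rational(1, 2)))), Rational(1, 2))) ≈ 8.7620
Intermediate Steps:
Function('W')(C, y) = Mul(-29, Pow(Add(C, y), -1)) (Function('W')(C, y) = Mul(Add(-30, 1), Pow(Add(y, C), -1)) = Mul(-29, Pow(Add(C, y), -1)))
Pow(Add(Function('X')(-66, 40), Function('W')(71, 1)), Rational(1, 2)) = Pow(Add(Pow(Add(Pow(-66, 2), Pow(40, 2)), Rational(1, 2)), Mul(-29, Pow(Add(71, 1), -1))), Rational(1, 2)) = Pow(Add(Pow(Add(4356, 1600), Rational(1, 2)), Mul(-29, Pow(72, -1))), Rational(1, 2)) = Pow(Add(Pow(5956, Rational(1, 2)), Mul(-29, Rational(1, 72))), Rational(1, 2)) = Pow(Add(Mul(2, Pow(1489, Rational(1, 2))), Rational(-29, 72)), Rational(1, 2)) = Pow(Add(Rational(-29, 72), Mul(2, Pow(1489, Rational(1, 2)))), Rational(1, 2))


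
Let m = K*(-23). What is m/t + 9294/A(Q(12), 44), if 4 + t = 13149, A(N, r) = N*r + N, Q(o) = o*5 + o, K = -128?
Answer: 4390273/1419660 ≈ 3.0925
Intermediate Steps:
m = 2944 (m = -128*(-23) = 2944)
Q(o) = 6*o (Q(o) = 5*o + o = 6*o)
A(N, r) = N + N*r
t = 13145 (t = -4 + 13149 = 13145)
m/t + 9294/A(Q(12), 44) = 2944/13145 + 9294/(((6*12)*(1 + 44))) = 2944*(1/13145) + 9294/((72*45)) = 2944/13145 + 9294/3240 = 2944/13145 + 9294*(1/3240) = 2944/13145 + 1549/540 = 4390273/1419660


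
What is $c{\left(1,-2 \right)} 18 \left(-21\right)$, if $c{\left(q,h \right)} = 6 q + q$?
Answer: $-2646$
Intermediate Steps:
$c{\left(q,h \right)} = 7 q$
$c{\left(1,-2 \right)} 18 \left(-21\right) = 7 \cdot 1 \cdot 18 \left(-21\right) = 7 \cdot 18 \left(-21\right) = 126 \left(-21\right) = -2646$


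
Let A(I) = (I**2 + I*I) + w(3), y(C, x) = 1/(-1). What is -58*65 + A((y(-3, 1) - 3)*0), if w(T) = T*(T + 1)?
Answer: -3758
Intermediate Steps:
w(T) = T*(1 + T)
y(C, x) = -1
A(I) = 12 + 2*I**2 (A(I) = (I**2 + I*I) + 3*(1 + 3) = (I**2 + I**2) + 3*4 = 2*I**2 + 12 = 12 + 2*I**2)
-58*65 + A((y(-3, 1) - 3)*0) = -58*65 + (12 + 2*((-1 - 3)*0)**2) = -3770 + (12 + 2*(-4*0)**2) = -3770 + (12 + 2*0**2) = -3770 + (12 + 2*0) = -3770 + (12 + 0) = -3770 + 12 = -3758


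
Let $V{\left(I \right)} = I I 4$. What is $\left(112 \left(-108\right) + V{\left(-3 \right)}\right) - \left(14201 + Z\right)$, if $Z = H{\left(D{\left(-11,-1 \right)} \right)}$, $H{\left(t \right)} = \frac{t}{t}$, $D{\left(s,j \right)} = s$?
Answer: $-26262$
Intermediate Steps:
$H{\left(t \right)} = 1$
$Z = 1$
$V{\left(I \right)} = 4 I^{2}$ ($V{\left(I \right)} = I^{2} \cdot 4 = 4 I^{2}$)
$\left(112 \left(-108\right) + V{\left(-3 \right)}\right) - \left(14201 + Z\right) = \left(112 \left(-108\right) + 4 \left(-3\right)^{2}\right) - \left(14201 + 1\right) = \left(-12096 + 4 \cdot 9\right) - 14202 = \left(-12096 + 36\right) - 14202 = -12060 - 14202 = -26262$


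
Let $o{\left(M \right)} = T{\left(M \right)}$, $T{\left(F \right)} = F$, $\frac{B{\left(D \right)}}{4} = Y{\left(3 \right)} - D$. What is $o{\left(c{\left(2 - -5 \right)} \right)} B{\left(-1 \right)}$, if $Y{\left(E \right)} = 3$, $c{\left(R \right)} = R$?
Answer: $112$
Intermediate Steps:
$B{\left(D \right)} = 12 - 4 D$ ($B{\left(D \right)} = 4 \left(3 - D\right) = 12 - 4 D$)
$o{\left(M \right)} = M$
$o{\left(c{\left(2 - -5 \right)} \right)} B{\left(-1 \right)} = \left(2 - -5\right) \left(12 - -4\right) = \left(2 + 5\right) \left(12 + 4\right) = 7 \cdot 16 = 112$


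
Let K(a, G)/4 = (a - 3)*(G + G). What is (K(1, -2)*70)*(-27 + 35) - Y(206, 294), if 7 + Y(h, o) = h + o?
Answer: 17427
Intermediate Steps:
K(a, G) = 8*G*(-3 + a) (K(a, G) = 4*((a - 3)*(G + G)) = 4*((-3 + a)*(2*G)) = 4*(2*G*(-3 + a)) = 8*G*(-3 + a))
Y(h, o) = -7 + h + o (Y(h, o) = -7 + (h + o) = -7 + h + o)
(K(1, -2)*70)*(-27 + 35) - Y(206, 294) = ((8*(-2)*(-3 + 1))*70)*(-27 + 35) - (-7 + 206 + 294) = ((8*(-2)*(-2))*70)*8 - 1*493 = (32*70)*8 - 493 = 2240*8 - 493 = 17920 - 493 = 17427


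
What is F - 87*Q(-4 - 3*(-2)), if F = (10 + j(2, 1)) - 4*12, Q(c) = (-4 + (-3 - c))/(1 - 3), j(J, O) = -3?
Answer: -865/2 ≈ -432.50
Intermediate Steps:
Q(c) = 7/2 + c/2 (Q(c) = (-7 - c)/(-2) = (-7 - c)*(-1/2) = 7/2 + c/2)
F = -41 (F = (10 - 3) - 4*12 = 7 - 48 = -41)
F - 87*Q(-4 - 3*(-2)) = -41 - 87*(7/2 + (-4 - 3*(-2))/2) = -41 - 87*(7/2 + (-4 + 6)/2) = -41 - 87*(7/2 + (1/2)*2) = -41 - 87*(7/2 + 1) = -41 - 87*9/2 = -41 - 1*783/2 = -41 - 783/2 = -865/2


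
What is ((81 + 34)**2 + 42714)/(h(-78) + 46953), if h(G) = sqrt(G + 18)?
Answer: 875501289/734861423 - 111878*I*sqrt(15)/2204584269 ≈ 1.1914 - 0.00019655*I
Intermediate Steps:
h(G) = sqrt(18 + G)
((81 + 34)**2 + 42714)/(h(-78) + 46953) = ((81 + 34)**2 + 42714)/(sqrt(18 - 78) + 46953) = (115**2 + 42714)/(sqrt(-60) + 46953) = (13225 + 42714)/(2*I*sqrt(15) + 46953) = 55939/(46953 + 2*I*sqrt(15))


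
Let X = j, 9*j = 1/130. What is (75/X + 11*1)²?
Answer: 7701993121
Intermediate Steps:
j = 1/1170 (j = (⅑)/130 = (⅑)*(1/130) = 1/1170 ≈ 0.00085470)
X = 1/1170 ≈ 0.00085470
(75/X + 11*1)² = (75/(1/1170) + 11*1)² = (75*1170 + 11)² = (87750 + 11)² = 87761² = 7701993121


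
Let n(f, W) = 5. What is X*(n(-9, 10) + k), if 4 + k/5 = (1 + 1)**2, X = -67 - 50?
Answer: -585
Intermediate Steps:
X = -117
k = 0 (k = -20 + 5*(1 + 1)**2 = -20 + 5*2**2 = -20 + 5*4 = -20 + 20 = 0)
X*(n(-9, 10) + k) = -117*(5 + 0) = -117*5 = -585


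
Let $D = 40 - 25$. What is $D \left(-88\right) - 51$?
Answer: $-1371$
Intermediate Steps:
$D = 15$
$D \left(-88\right) - 51 = 15 \left(-88\right) - 51 = -1320 - 51 = -1371$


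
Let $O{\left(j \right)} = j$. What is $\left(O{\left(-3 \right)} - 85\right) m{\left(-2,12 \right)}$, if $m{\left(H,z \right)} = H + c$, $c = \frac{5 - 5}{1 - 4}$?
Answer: $176$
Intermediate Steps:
$c = 0$ ($c = \frac{0}{1 - 4} = \frac{0}{-3} = 0 \left(- \frac{1}{3}\right) = 0$)
$m{\left(H,z \right)} = H$ ($m{\left(H,z \right)} = H + 0 = H$)
$\left(O{\left(-3 \right)} - 85\right) m{\left(-2,12 \right)} = \left(-3 - 85\right) \left(-2\right) = \left(-88\right) \left(-2\right) = 176$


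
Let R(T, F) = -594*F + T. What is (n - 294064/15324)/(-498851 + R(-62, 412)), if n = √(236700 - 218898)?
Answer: 73516/2848888671 - 3*√1978/743641 ≈ -0.00015361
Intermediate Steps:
R(T, F) = T - 594*F
n = 3*√1978 (n = √17802 = 3*√1978 ≈ 133.42)
(n - 294064/15324)/(-498851 + R(-62, 412)) = (3*√1978 - 294064/15324)/(-498851 + (-62 - 594*412)) = (3*√1978 - 294064*1/15324)/(-498851 + (-62 - 244728)) = (3*√1978 - 73516/3831)/(-498851 - 244790) = (-73516/3831 + 3*√1978)/(-743641) = (-73516/3831 + 3*√1978)*(-1/743641) = 73516/2848888671 - 3*√1978/743641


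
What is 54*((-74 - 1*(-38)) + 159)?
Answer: 6642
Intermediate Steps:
54*((-74 - 1*(-38)) + 159) = 54*((-74 + 38) + 159) = 54*(-36 + 159) = 54*123 = 6642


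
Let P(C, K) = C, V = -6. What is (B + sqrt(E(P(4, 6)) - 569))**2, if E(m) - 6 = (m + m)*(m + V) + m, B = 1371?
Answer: 1879066 + 13710*I*sqrt(23) ≈ 1.8791e+6 + 65751.0*I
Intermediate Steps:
E(m) = 6 + m + 2*m*(-6 + m) (E(m) = 6 + ((m + m)*(m - 6) + m) = 6 + ((2*m)*(-6 + m) + m) = 6 + (2*m*(-6 + m) + m) = 6 + (m + 2*m*(-6 + m)) = 6 + m + 2*m*(-6 + m))
(B + sqrt(E(P(4, 6)) - 569))**2 = (1371 + sqrt((6 - 11*4 + 2*4**2) - 569))**2 = (1371 + sqrt((6 - 44 + 2*16) - 569))**2 = (1371 + sqrt((6 - 44 + 32) - 569))**2 = (1371 + sqrt(-6 - 569))**2 = (1371 + sqrt(-575))**2 = (1371 + 5*I*sqrt(23))**2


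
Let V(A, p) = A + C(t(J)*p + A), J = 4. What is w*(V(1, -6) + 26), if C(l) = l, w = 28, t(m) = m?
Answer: 112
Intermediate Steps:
V(A, p) = 2*A + 4*p (V(A, p) = A + (4*p + A) = A + (A + 4*p) = 2*A + 4*p)
w*(V(1, -6) + 26) = 28*((2*1 + 4*(-6)) + 26) = 28*((2 - 24) + 26) = 28*(-22 + 26) = 28*4 = 112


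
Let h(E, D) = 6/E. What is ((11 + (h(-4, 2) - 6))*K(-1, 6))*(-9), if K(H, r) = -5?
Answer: 315/2 ≈ 157.50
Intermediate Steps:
((11 + (h(-4, 2) - 6))*K(-1, 6))*(-9) = ((11 + (6/(-4) - 6))*(-5))*(-9) = ((11 + (6*(-¼) - 6))*(-5))*(-9) = ((11 + (-3/2 - 6))*(-5))*(-9) = ((11 - 15/2)*(-5))*(-9) = ((7/2)*(-5))*(-9) = -35/2*(-9) = 315/2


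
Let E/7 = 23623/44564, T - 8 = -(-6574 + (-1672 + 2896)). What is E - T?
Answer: -238608551/44564 ≈ -5354.3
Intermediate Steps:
T = 5358 (T = 8 - (-6574 + (-1672 + 2896)) = 8 - (-6574 + 1224) = 8 - 1*(-5350) = 8 + 5350 = 5358)
E = 165361/44564 (E = 7*(23623/44564) = 165361/44564 ≈ 3.7106)
E - T = 165361/44564 - 1*5358 = 165361/44564 - 5358 = -238608551/44564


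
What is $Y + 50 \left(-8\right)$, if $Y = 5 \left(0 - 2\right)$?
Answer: $-410$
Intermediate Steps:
$Y = -10$ ($Y = 5 \left(-2\right) = -10$)
$Y + 50 \left(-8\right) = -10 + 50 \left(-8\right) = -10 - 400 = -410$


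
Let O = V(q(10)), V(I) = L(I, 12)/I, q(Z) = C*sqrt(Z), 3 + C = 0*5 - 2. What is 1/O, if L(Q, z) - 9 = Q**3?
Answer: 62500/15624919 + 45*sqrt(10)/15624919 ≈ 0.0040091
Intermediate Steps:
C = -5 (C = -3 + (0*5 - 2) = -3 + (0 - 2) = -3 - 2 = -5)
L(Q, z) = 9 + Q**3
q(Z) = -5*sqrt(Z)
V(I) = (9 + I**3)/I
O = -sqrt(10)*(9 - 1250*sqrt(10))/50 (O = (9 + (-5*sqrt(10))**3)/((-5*sqrt(10))) = (-sqrt(10)/50)*(9 - 1250*sqrt(10)) = -sqrt(10)*(9 - 1250*sqrt(10))/50 ≈ 249.43)
1/O = 1/(250 - 9*sqrt(10)/50)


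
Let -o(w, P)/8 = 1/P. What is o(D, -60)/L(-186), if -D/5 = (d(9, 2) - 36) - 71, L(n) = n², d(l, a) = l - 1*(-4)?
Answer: 1/259470 ≈ 3.8540e-6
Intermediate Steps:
d(l, a) = 4 + l (d(l, a) = l + 4 = 4 + l)
D = 470 (D = -5*(((4 + 9) - 36) - 71) = -5*((13 - 36) - 71) = -5*(-23 - 71) = -5*(-94) = 470)
o(w, P) = -8/P
o(D, -60)/L(-186) = (-8/(-60))/((-186)²) = -8*(-1/60)/34596 = (2/15)*(1/34596) = 1/259470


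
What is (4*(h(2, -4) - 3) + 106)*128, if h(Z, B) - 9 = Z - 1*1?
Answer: 17152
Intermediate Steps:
h(Z, B) = 8 + Z (h(Z, B) = 9 + (Z - 1*1) = 9 + (Z - 1) = 9 + (-1 + Z) = 8 + Z)
(4*(h(2, -4) - 3) + 106)*128 = (4*((8 + 2) - 3) + 106)*128 = (4*(10 - 3) + 106)*128 = (4*7 + 106)*128 = (28 + 106)*128 = 134*128 = 17152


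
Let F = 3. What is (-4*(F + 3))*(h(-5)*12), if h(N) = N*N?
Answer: -7200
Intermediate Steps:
h(N) = N**2
(-4*(F + 3))*(h(-5)*12) = (-4*(3 + 3))*((-5)**2*12) = (-4*6)*(25*12) = -24*300 = -7200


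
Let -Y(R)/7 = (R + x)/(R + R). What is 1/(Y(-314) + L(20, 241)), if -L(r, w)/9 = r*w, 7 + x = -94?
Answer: -628/27245545 ≈ -2.3050e-5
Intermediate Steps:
x = -101 (x = -7 - 94 = -101)
Y(R) = -7*(-101 + R)/(2*R) (Y(R) = -7*(R - 101)/(R + R) = -7*(-101 + R)/(2*R))
L(r, w) = -9*r*w
1/(Y(-314) + L(20, 241)) = 1/((7/2)*(101 - 1*(-314))/(-314) - 9*20*241) = 1/((7/2)*(-1/314)*(101 + 314) - 43380) = 1/((7/2)*(-1/314)*415 - 43380) = 1/(-2905/628 - 43380) = 1/(-27245545/628) = -628/27245545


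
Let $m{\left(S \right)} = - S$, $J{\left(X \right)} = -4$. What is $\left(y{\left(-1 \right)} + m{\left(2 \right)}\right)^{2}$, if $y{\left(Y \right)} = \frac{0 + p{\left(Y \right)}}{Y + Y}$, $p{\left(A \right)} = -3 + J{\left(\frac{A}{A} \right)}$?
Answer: $\frac{9}{4} \approx 2.25$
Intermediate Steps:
$p{\left(A \right)} = -7$ ($p{\left(A \right)} = -3 - 4 = -7$)
$y{\left(Y \right)} = - \frac{7}{2 Y}$ ($y{\left(Y \right)} = \frac{0 - 7}{Y + Y} = - \frac{7}{2 Y}$)
$\left(y{\left(-1 \right)} + m{\left(2 \right)}\right)^{2} = \left(- \frac{7}{2 \left(-1\right)} - 2\right)^{2} = \left(\left(- \frac{7}{2}\right) \left(-1\right) - 2\right)^{2} = \left(\frac{7}{2} - 2\right)^{2} = \left(\frac{3}{2}\right)^{2} = \frac{9}{4}$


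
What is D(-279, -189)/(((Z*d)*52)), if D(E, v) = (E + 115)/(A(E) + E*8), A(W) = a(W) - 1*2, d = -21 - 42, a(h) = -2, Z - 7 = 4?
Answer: -41/20144124 ≈ -2.0353e-6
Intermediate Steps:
Z = 11 (Z = 7 + 4 = 11)
d = -63
A(W) = -4 (A(W) = -2 - 1*2 = -2 - 2 = -4)
D(E, v) = (115 + E)/(-4 + 8*E) (D(E, v) = (E + 115)/(-4 + E*8) = (115 + E)/(-4 + 8*E))
D(-279, -189)/(((Z*d)*52)) = ((115 - 279)/(4*(-1 + 2*(-279))))/(((11*(-63))*52)) = ((¼)*(-164)/(-1 - 558))/((-693*52)) = ((¼)*(-164)/(-559))/(-36036) = ((¼)*(-1/559)*(-164))*(-1/36036) = (41/559)*(-1/36036) = -41/20144124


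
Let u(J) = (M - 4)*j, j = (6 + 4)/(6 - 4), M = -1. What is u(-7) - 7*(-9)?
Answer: 38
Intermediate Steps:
j = 5 (j = 10/2 = 10*(1/2) = 5)
u(J) = -25 (u(J) = (-1 - 4)*5 = -5*5 = -25)
u(-7) - 7*(-9) = -25 - 7*(-9) = -25 + 63 = 38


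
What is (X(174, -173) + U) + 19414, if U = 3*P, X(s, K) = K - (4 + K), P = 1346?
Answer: 23448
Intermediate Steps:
X(s, K) = -4 (X(s, K) = K + (-4 - K) = -4)
U = 4038 (U = 3*1346 = 4038)
(X(174, -173) + U) + 19414 = (-4 + 4038) + 19414 = 4034 + 19414 = 23448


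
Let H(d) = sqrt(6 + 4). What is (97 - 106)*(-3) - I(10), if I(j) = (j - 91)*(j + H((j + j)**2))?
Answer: 837 + 81*sqrt(10) ≈ 1093.1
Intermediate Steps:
H(d) = sqrt(10)
I(j) = (-91 + j)*(j + sqrt(10)) (I(j) = (j - 91)*(j + sqrt(10)) = (-91 + j)*(j + sqrt(10)))
(97 - 106)*(-3) - I(10) = (97 - 106)*(-3) - (10**2 - 91*10 - 91*sqrt(10) + 10*sqrt(10)) = -9*(-3) - (100 - 910 - 91*sqrt(10) + 10*sqrt(10)) = 27 - (-810 - 81*sqrt(10)) = 27 + (810 + 81*sqrt(10)) = 837 + 81*sqrt(10)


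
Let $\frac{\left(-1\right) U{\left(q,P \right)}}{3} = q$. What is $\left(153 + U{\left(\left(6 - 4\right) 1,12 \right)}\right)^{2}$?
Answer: $21609$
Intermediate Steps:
$U{\left(q,P \right)} = - 3 q$
$\left(153 + U{\left(\left(6 - 4\right) 1,12 \right)}\right)^{2} = \left(153 - 3 \left(6 - 4\right) 1\right)^{2} = \left(153 - 3 \cdot 2 \cdot 1\right)^{2} = \left(153 - 6\right)^{2} = 147^{2} = 21609$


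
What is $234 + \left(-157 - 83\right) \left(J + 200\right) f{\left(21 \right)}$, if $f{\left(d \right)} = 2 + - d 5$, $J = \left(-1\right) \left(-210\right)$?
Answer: $10135434$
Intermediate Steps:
$J = 210$
$f{\left(d \right)} = 2 - 5 d$
$234 + \left(-157 - 83\right) \left(J + 200\right) f{\left(21 \right)} = 234 + \left(-157 - 83\right) \left(210 + 200\right) \left(2 - 105\right) = 234 + \left(-240\right) 410 \left(2 - 105\right) = 234 - -10135200 = 234 + 10135200 = 10135434$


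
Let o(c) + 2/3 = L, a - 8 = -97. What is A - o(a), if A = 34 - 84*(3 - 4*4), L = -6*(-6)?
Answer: 3272/3 ≈ 1090.7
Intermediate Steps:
L = 36
a = -89 (a = 8 - 97 = -89)
o(c) = 106/3 (o(c) = -⅔ + 36 = 106/3)
A = 1126 (A = 34 - 84*(3 - 16) = 34 - 84*(-13) = 34 + 1092 = 1126)
A - o(a) = 1126 - 1*106/3 = 1126 - 106/3 = 3272/3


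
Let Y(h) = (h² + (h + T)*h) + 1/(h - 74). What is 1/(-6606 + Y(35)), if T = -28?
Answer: -39/200305 ≈ -0.00019470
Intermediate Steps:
Y(h) = h² + 1/(-74 + h) + h*(-28 + h) (Y(h) = (h² + (h - 28)*h) + 1/(h - 74) = (h² + (-28 + h)*h) + 1/(-74 + h) = (h² + h*(-28 + h)) + 1/(-74 + h) = h² + 1/(-74 + h) + h*(-28 + h))
1/(-6606 + Y(35)) = 1/(-6606 + (1 - 176*35² + 2*35³ + 2072*35)/(-74 + 35)) = 1/(-6606 + (1 - 176*1225 + 2*42875 + 72520)/(-39)) = 1/(-6606 - (1 - 215600 + 85750 + 72520)/39) = 1/(-6606 - 1/39*(-57329)) = 1/(-6606 + 57329/39) = 1/(-200305/39) = -39/200305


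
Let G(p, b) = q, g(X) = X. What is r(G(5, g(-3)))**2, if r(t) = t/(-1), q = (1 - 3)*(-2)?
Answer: 16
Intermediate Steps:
q = 4 (q = -2*(-2) = 4)
G(p, b) = 4
r(t) = -t (r(t) = t*(-1) = -t)
r(G(5, g(-3)))**2 = (-1*4)**2 = (-4)**2 = 16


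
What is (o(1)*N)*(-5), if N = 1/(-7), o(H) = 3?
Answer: 15/7 ≈ 2.1429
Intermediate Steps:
N = -1/7 ≈ -0.14286
(o(1)*N)*(-5) = (3*(-1/7))*(-5) = -3/7*(-5) = 15/7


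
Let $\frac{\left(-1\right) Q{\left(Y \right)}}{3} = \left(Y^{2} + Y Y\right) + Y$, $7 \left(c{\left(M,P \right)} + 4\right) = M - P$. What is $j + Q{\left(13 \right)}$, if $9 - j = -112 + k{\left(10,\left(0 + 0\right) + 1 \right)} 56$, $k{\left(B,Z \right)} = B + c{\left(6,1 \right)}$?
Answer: $-1308$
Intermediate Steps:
$c{\left(M,P \right)} = -4 - \frac{P}{7} + \frac{M}{7}$ ($c{\left(M,P \right)} = -4 + \frac{M - P}{7} = -4 + \left(- \frac{P}{7} + \frac{M}{7}\right) = -4 - \frac{P}{7} + \frac{M}{7}$)
$Q{\left(Y \right)} = - 6 Y^{2} - 3 Y$ ($Q{\left(Y \right)} = - 3 \left(\left(Y^{2} + Y Y\right) + Y\right) = - 3 \left(\left(Y^{2} + Y^{2}\right) + Y\right) = - 3 \left(2 Y^{2} + Y\right) = - 3 \left(Y + 2 Y^{2}\right) = - 6 Y^{2} - 3 Y$)
$k{\left(B,Z \right)} = - \frac{23}{7} + B$ ($k{\left(B,Z \right)} = B - \frac{23}{7} = - \frac{23}{7} + B$)
$j = -255$ ($j = 9 - \left(-112 + \left(- \frac{23}{7} + 10\right) 56\right) = 9 - \left(-112 + \frac{47}{7} \cdot 56\right) = 9 - \left(-112 + 376\right) = 9 - 264 = -255$)
$j + Q{\left(13 \right)} = -255 - 39 \left(1 + 2 \cdot 13\right) = -255 - 39 \left(1 + 26\right) = -255 - 39 \cdot 27 = -255 - 1053 = -1308$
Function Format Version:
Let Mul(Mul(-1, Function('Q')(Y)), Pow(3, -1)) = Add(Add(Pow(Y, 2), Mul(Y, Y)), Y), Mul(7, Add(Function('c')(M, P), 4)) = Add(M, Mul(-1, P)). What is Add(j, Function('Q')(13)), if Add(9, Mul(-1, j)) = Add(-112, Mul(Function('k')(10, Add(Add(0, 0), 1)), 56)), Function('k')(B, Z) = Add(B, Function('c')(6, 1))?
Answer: -1308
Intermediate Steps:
Function('c')(M, P) = Add(-4, Mul(Rational(-1, 7), P), Mul(Rational(1, 7), M)) (Function('c')(M, P) = Add(-4, Mul(Rational(1, 7), Add(M, Mul(-1, P)))) = Add(-4, Add(Mul(Rational(-1, 7), P), Mul(Rational(1, 7), M))) = Add(-4, Mul(Rational(-1, 7), P), Mul(Rational(1, 7), M)))
Function('Q')(Y) = Add(Mul(-6, Pow(Y, 2)), Mul(-3, Y)) (Function('Q')(Y) = Mul(-3, Add(Add(Pow(Y, 2), Mul(Y, Y)), Y)) = Mul(-3, Add(Add(Pow(Y, 2), Pow(Y, 2)), Y)) = Mul(-3, Add(Mul(2, Pow(Y, 2)), Y)) = Mul(-3, Add(Y, Mul(2, Pow(Y, 2)))) = Add(Mul(-6, Pow(Y, 2)), Mul(-3, Y)))
Function('k')(B, Z) = Add(Rational(-23, 7), B) (Function('k')(B, Z) = Add(B, Add(-4, Mul(Rational(-1, 7), 1), Mul(Rational(1, 7), 6))) = Add(B, Add(-4, Rational(-1, 7), Rational(6, 7))) = Add(B, Rational(-23, 7)) = Add(Rational(-23, 7), B))
j = -255 (j = Add(9, Mul(-1, Add(-112, Mul(Add(Rational(-23, 7), 10), 56)))) = Add(9, Mul(-1, Add(-112, Mul(Rational(47, 7), 56)))) = Add(9, Mul(-1, Add(-112, 376))) = Add(9, Mul(-1, 264)) = Add(9, -264) = -255)
Add(j, Function('Q')(13)) = Add(-255, Mul(-3, 13, Add(1, Mul(2, 13)))) = Add(-255, Mul(-3, 13, Add(1, 26))) = Add(-255, Mul(-3, 13, 27)) = Add(-255, -1053) = -1308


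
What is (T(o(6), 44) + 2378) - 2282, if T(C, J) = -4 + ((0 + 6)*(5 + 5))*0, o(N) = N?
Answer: 92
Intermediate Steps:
T(C, J) = -4 (T(C, J) = -4 + (6*10)*0 = -4 + 60*0 = -4 + 0 = -4)
(T(o(6), 44) + 2378) - 2282 = (-4 + 2378) - 2282 = 2374 - 2282 = 92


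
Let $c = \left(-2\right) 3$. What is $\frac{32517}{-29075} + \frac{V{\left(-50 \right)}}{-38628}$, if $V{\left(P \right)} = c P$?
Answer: $- \frac{105399098}{93592425} \approx -1.1262$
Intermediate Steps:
$c = -6$
$V{\left(P \right)} = - 6 P$
$\frac{32517}{-29075} + \frac{V{\left(-50 \right)}}{-38628} = \frac{32517}{-29075} + \frac{\left(-6\right) \left(-50\right)}{-38628} = 32517 \left(- \frac{1}{29075}\right) + 300 \left(- \frac{1}{38628}\right) = - \frac{32517}{29075} - \frac{25}{3219} = - \frac{105399098}{93592425}$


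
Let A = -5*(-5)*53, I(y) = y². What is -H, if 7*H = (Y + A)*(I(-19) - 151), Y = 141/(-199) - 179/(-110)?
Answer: -87073083/2189 ≈ -39778.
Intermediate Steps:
Y = 20111/21890 (Y = 141*(-1/199) - 179*(-1/110) = -141/199 + 179/110 = 20111/21890 ≈ 0.91873)
A = 1325 (A = 25*53 = 1325)
H = 87073083/2189 (H = ((20111/21890 + 1325)*((-19)² - 151))/7 = (29024361*(361 - 151)/21890)/7 = ((29024361/21890)*210)/7 = (⅐)*(609511581/2189) = 87073083/2189 ≈ 39778.)
-H = -1*87073083/2189 = -87073083/2189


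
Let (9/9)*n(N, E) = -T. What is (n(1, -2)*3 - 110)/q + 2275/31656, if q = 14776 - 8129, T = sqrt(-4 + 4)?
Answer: 11639765/210417432 ≈ 0.055318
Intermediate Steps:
T = 0 (T = sqrt(0) = 0)
n(N, E) = 0 (n(N, E) = -1*0 = 0)
q = 6647
(n(1, -2)*3 - 110)/q + 2275/31656 = (0*3 - 110)/6647 + 2275/31656 = (0 - 110)*(1/6647) + 2275*(1/31656) = -110*1/6647 + 2275/31656 = -110/6647 + 2275/31656 = 11639765/210417432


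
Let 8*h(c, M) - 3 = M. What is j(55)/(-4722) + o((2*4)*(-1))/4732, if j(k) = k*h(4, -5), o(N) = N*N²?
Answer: -2352599/22344504 ≈ -0.10529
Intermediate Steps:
h(c, M) = 3/8 + M/8
o(N) = N³
j(k) = -k/4 (j(k) = k*(3/8 + (⅛)*(-5)) = k*(3/8 - 5/8) = k*(-¼) = -k/4)
j(55)/(-4722) + o((2*4)*(-1))/4732 = -¼*55/(-4722) + ((2*4)*(-1))³/4732 = -55/4*(-1/4722) + (8*(-1))³*(1/4732) = 55/18888 + (-8)³*(1/4732) = 55/18888 - 512*1/4732 = 55/18888 - 128/1183 = -2352599/22344504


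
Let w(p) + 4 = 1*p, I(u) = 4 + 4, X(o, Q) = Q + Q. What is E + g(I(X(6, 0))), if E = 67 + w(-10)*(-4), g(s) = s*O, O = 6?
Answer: 171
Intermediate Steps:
X(o, Q) = 2*Q
I(u) = 8
w(p) = -4 + p (w(p) = -4 + 1*p = -4 + p)
g(s) = 6*s (g(s) = s*6 = 6*s)
E = 123 (E = 67 + (-4 - 10)*(-4) = 67 - 14*(-4) = 67 + 56 = 123)
E + g(I(X(6, 0))) = 123 + 6*8 = 123 + 48 = 171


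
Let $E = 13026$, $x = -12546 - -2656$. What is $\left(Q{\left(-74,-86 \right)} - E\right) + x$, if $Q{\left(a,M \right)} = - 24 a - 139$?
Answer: $-21279$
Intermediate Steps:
$x = -9890$ ($x = -12546 + 2656 = -9890$)
$Q{\left(a,M \right)} = -139 - 24 a$
$\left(Q{\left(-74,-86 \right)} - E\right) + x = \left(\left(-139 - -1776\right) - 13026\right) - 9890 = \left(\left(-139 + 1776\right) - 13026\right) - 9890 = \left(1637 - 13026\right) - 9890 = -11389 - 9890 = -21279$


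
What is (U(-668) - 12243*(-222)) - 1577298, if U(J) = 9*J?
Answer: 1134636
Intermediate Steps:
(U(-668) - 12243*(-222)) - 1577298 = (9*(-668) - 12243*(-222)) - 1577298 = (-6012 + 2717946) - 1577298 = 2711934 - 1577298 = 1134636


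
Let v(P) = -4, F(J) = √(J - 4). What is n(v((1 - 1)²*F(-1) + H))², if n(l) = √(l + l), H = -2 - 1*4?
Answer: -8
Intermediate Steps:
H = -6 (H = -2 - 4 = -6)
F(J) = √(-4 + J)
n(l) = √2*√l (n(l) = √(2*l) = √2*√l)
n(v((1 - 1)²*F(-1) + H))² = (√2*√(-4))² = (√2*(2*I))² = (2*I*√2)² = -8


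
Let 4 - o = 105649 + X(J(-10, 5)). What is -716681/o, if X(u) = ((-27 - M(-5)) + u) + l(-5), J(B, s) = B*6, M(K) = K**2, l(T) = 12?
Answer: 716681/105545 ≈ 6.7903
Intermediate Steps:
J(B, s) = 6*B
X(u) = -40 + u (X(u) = ((-27 - 1*(-5)**2) + u) + 12 = ((-27 - 1*25) + u) + 12 = ((-27 - 25) + u) + 12 = (-52 + u) + 12 = -40 + u)
o = -105545 (o = 4 - (105649 + (-40 + 6*(-10))) = 4 - (105649 + (-40 - 60)) = 4 - (105649 - 100) = 4 - 1*105549 = 4 - 105549 = -105545)
-716681/o = -716681/(-105545) = -716681*(-1/105545) = 716681/105545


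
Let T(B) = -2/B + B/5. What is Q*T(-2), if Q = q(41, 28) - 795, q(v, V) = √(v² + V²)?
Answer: -477 + 3*√2465/5 ≈ -447.21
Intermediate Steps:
q(v, V) = √(V² + v²)
T(B) = -2/B + B/5 (T(B) = -2/B + B*(⅕) = -2/B + B/5)
Q = -795 + √2465 (Q = √(28² + 41²) - 795 = √(784 + 1681) - 795 = √2465 - 795 = -795 + √2465 ≈ -745.35)
Q*T(-2) = (-795 + √2465)*(-2/(-2) + (⅕)*(-2)) = (-795 + √2465)*(-2*(-½) - ⅖) = (-795 + √2465)*(1 - ⅖) = (-795 + √2465)*(⅗) = -477 + 3*√2465/5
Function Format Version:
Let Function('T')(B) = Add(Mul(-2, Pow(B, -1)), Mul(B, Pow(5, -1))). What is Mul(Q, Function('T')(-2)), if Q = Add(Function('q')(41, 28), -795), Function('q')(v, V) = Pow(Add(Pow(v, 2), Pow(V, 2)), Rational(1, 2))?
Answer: Add(-477, Mul(Rational(3, 5), Pow(2465, Rational(1, 2)))) ≈ -447.21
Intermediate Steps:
Function('q')(v, V) = Pow(Add(Pow(V, 2), Pow(v, 2)), Rational(1, 2))
Function('T')(B) = Add(Mul(-2, Pow(B, -1)), Mul(Rational(1, 5), B)) (Function('T')(B) = Add(Mul(-2, Pow(B, -1)), Mul(B, Rational(1, 5))) = Add(Mul(-2, Pow(B, -1)), Mul(Rational(1, 5), B)))
Q = Add(-795, Pow(2465, Rational(1, 2))) (Q = Add(Pow(Add(Pow(28, 2), Pow(41, 2)), Rational(1, 2)), -795) = Add(Pow(Add(784, 1681), Rational(1, 2)), -795) = Add(Pow(2465, Rational(1, 2)), -795) = Add(-795, Pow(2465, Rational(1, 2))) ≈ -745.35)
Mul(Q, Function('T')(-2)) = Mul(Add(-795, Pow(2465, Rational(1, 2))), Add(Mul(-2, Pow(-2, -1)), Mul(Rational(1, 5), -2))) = Mul(Add(-795, Pow(2465, Rational(1, 2))), Add(Mul(-2, Rational(-1, 2)), Rational(-2, 5))) = Mul(Add(-795, Pow(2465, Rational(1, 2))), Add(1, Rational(-2, 5))) = Mul(Add(-795, Pow(2465, Rational(1, 2))), Rational(3, 5)) = Add(-477, Mul(Rational(3, 5), Pow(2465, Rational(1, 2))))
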